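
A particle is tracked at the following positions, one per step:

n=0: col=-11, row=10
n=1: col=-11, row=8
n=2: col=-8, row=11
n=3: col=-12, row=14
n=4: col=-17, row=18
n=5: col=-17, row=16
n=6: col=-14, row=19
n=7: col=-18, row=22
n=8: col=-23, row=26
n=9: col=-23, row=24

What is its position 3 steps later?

col=-29, row=34

The moves between consecutive positions are (+0, -2), (+3, +3), (-4, +3), (-5, +4), (+0, -2), (+3, +3), (-4, +3), (-5, +4), (+0, -2); they repeat the 4-cycle [(+0, -2), (+3, +3), (-4, +3), (-5, +4)].
step 10: apply (+3, +3) → col=-20, row=27
step 11: apply (-4, +3) → col=-24, row=30
step 12: apply (-5, +4) → col=-29, row=34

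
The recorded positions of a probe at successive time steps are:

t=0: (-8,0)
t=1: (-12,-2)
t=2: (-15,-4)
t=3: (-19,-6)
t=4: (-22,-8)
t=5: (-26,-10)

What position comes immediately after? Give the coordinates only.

(-29,-12)

Step-to-step displacements: (-4,-2), (-3,-2), (-4,-2), (-3,-2), (-4,-2) — a repeating cycle of length 2.
step 6: apply (-3,-2) → (-29,-12)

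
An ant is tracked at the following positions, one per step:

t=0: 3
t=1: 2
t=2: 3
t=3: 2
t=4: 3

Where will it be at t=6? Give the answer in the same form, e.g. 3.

Step-to-step displacements: -1, +1, -1, +1; each is -1× the previous.
step 5: 3 − 1 → 2
step 6: 2 + 1 → 3

3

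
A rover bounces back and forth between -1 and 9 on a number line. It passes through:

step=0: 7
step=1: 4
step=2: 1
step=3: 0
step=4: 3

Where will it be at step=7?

The value travels 3 per step and bounces off the walls at -1 and 9.
  step 5: 3 → 6
  step 6: 6 → 9
  step 7: 9 → 6

6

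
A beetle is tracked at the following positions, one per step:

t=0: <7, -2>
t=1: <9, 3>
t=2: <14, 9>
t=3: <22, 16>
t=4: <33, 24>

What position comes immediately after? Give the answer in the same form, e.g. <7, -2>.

<47, 33>

Taking differences between consecutive positions: <+2, +5>, <+5, +6>, <+8, +7>, <+11, +8>. These grow by <+3, +1> each step.
step 5: <33, 24> + <+14, +9> → <47, 33>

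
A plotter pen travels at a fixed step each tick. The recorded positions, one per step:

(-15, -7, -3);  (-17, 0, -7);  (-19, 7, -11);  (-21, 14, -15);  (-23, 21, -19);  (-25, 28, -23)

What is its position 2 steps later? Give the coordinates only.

The position changes by (-2, +7, -4) every step.
step 6: (-25, 28, -23) + (-2, +7, -4) → (-27, 35, -27)
step 7: (-27, 35, -27) + (-2, +7, -4) → (-29, 42, -31)

(-29, 42, -31)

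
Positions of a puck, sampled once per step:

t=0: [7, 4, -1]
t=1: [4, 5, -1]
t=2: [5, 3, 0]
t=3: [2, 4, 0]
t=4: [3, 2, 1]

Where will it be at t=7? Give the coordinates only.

The moves between consecutive positions are [-3, +1, +0], [+1, -2, +1], [-3, +1, +0], [+1, -2, +1]; they repeat the 2-cycle [[-3, +1, +0], [+1, -2, +1]].
step 5: apply [-3, +1, +0] → [0, 3, 1]
step 6: apply [+1, -2, +1] → [1, 1, 2]
step 7: apply [-3, +1, +0] → [-2, 2, 2]

[-2, 2, 2]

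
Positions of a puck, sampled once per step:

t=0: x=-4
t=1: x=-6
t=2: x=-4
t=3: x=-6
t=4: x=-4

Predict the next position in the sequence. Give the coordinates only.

x=-6

Consecutive displacements -2, +2, -2, +2 scale by a factor of -1 each step.
step 5: -4 − 2 → x=-6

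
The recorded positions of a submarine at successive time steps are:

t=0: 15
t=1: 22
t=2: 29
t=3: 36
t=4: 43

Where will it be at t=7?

The position changes by +7 every step.
step 5: 43 + 7 → 50
step 6: 50 + 7 → 57
step 7: 57 + 7 → 64

64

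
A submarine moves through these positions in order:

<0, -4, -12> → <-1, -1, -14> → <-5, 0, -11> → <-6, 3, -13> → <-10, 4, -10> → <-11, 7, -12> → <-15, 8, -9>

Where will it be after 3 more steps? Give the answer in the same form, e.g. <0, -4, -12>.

<-21, 15, -10>

Differencing gives <-1, +3, -2>, <-4, +1, +3>, <-1, +3, -2>, <-4, +1, +3>, <-1, +3, -2>, <-4, +1, +3>. This is the pattern <-1, +3, -2>, <-4, +1, +3> repeated.
step 7: apply <-1, +3, -2> → <-16, 11, -11>
step 8: apply <-4, +1, +3> → <-20, 12, -8>
step 9: apply <-1, +3, -2> → <-21, 15, -10>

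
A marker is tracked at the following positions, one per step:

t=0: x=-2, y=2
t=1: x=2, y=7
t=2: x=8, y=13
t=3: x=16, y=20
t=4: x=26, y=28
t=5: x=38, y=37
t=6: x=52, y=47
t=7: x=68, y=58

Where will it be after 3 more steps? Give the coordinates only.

x=128, y=97

Taking differences between consecutive positions: (+4, +5), (+6, +6), (+8, +7), (+10, +8), (+12, +9), (+14, +10), (+16, +11). These grow by (+2, +1) each step.
step 8: x=68, y=58 + (+18, +12) → x=86, y=70
step 9: x=86, y=70 + (+20, +13) → x=106, y=83
step 10: x=106, y=83 + (+22, +14) → x=128, y=97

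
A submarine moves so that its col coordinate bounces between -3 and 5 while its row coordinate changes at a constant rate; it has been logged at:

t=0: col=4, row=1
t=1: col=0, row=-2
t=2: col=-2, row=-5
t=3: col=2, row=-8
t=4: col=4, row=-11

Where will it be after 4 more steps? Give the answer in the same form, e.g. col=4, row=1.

The col coordinate travels 4 per step and bounces off the walls at -3 and 5.
  step 5: 4 → 0
  step 6: 0 → -2
  step 7: -2 → 2
  step 8: 2 → 4
The row coordinate changes by -3 each step: at step 8 it is -23.

col=4, row=-23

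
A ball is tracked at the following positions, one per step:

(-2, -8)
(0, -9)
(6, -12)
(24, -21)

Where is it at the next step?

The jumps are (+2, -1), (+6, -3), (+18, -9) — a geometric progression with ratio 3.
step 4: (24, -21) + (+54, -27) → (78, -48)

(78, -48)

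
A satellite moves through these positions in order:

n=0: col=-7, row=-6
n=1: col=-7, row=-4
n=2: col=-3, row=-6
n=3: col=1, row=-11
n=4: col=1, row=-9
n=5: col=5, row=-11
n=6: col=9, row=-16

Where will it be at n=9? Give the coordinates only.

col=17, row=-21

Step-to-step displacements: (+0,+2), (+4,-2), (+4,-5), (+0,+2), (+4,-2), (+4,-5) — a repeating cycle of length 3.
step 7: apply (+0,+2) → col=9, row=-14
step 8: apply (+4,-2) → col=13, row=-16
step 9: apply (+4,-5) → col=17, row=-21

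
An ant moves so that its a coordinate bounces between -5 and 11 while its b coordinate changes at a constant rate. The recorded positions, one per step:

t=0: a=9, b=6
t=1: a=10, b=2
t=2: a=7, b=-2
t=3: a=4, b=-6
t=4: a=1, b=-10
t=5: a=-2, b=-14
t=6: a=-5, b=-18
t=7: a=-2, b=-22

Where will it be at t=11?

a=10, b=-38

The a coordinate travels 3 per step and bounces off the walls at -5 and 11.
  step 8: -2 → 1
  step 9: 1 → 4
  step 10: 4 → 7
  step 11: 7 → 10
The b coordinate changes by -4 each step: at step 11 it is -38.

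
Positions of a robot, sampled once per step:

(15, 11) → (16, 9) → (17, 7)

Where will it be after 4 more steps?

Constant displacement of (+1, -2) per step.
step 3: (17, 7) + (+1, -2) → (18, 5)
step 4: (18, 5) + (+1, -2) → (19, 3)
step 5: (19, 3) + (+1, -2) → (20, 1)
step 6: (20, 1) + (+1, -2) → (21, -1)

(21, -1)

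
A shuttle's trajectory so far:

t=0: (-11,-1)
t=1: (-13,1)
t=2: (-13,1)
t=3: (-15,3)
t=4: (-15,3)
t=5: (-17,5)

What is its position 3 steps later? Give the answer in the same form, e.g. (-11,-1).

(-19,7)

The moves between consecutive positions are (-2,+2), (+0,+0), (-2,+2), (+0,+0), (-2,+2); they repeat the 2-cycle [(-2,+2), (+0,+0)].
step 6: apply (+0,+0) → (-17,5)
step 7: apply (-2,+2) → (-19,7)
step 8: apply (+0,+0) → (-19,7)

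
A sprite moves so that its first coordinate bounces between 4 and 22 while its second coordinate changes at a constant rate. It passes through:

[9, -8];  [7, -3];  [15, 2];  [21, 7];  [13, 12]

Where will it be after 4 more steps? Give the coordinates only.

The first coordinate reflects between 4 and 22, moving 8 per step.
  step 5: 13 → 5
  step 6: 5 → 11
  step 7: 11 → 19
  step 8: 19 → 17
The second coordinate changes by +5 each step: at step 8 it is 32.

[17, 32]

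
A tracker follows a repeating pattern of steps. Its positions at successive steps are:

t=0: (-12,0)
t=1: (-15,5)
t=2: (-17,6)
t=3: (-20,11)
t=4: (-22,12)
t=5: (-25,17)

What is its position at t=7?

(-30,23)

Step-to-step displacements: (-3,+5), (-2,+1), (-3,+5), (-2,+1), (-3,+5) — a repeating cycle of length 2.
step 6: apply (-2,+1) → (-27,18)
step 7: apply (-3,+5) → (-30,23)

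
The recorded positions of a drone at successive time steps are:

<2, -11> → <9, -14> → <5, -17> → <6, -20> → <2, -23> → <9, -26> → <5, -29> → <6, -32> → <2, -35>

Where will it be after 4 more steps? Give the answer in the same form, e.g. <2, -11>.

The first coordinate repeats the cycle [2, 9, 5, 6] with period 4; step 12 mod 4 = 0, giving 2.
The second coordinate changes by -3 each step, so at step 12 it is -11 + 12·(-3) = -47.

<2, -47>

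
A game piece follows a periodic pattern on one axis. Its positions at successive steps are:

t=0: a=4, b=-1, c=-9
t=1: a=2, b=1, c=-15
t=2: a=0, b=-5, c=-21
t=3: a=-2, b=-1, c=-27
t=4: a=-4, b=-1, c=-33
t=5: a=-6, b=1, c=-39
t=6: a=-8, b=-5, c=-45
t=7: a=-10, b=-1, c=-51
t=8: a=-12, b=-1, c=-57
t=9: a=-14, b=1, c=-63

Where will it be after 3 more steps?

The a coordinate changes by -2 each step, so at step 12 it is 4 + 12·(-2) = -20.
The b coordinate repeats the cycle [-1, 1, -5, -1] with period 4; step 12 mod 4 = 0, giving -1.
The c coordinate changes by -6 each step, so at step 12 it is -9 + 12·(-6) = -81.

a=-20, b=-1, c=-81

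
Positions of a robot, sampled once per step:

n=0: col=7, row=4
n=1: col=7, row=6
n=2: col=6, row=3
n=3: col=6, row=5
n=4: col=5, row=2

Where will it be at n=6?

col=4, row=1

The moves between consecutive positions are (+0,+2), (-1,-3), (+0,+2), (-1,-3); they repeat the 2-cycle [(+0,+2), (-1,-3)].
step 5: apply (+0,+2) → col=5, row=4
step 6: apply (-1,-3) → col=4, row=1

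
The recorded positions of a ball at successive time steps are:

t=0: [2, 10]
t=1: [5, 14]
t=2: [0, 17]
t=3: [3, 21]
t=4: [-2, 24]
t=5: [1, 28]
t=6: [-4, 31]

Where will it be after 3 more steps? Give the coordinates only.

[-3, 42]

Differencing gives [+3, +4], [-5, +3], [+3, +4], [-5, +3], [+3, +4], [-5, +3]. This is the pattern [+3, +4], [-5, +3] repeated.
step 7: apply [+3, +4] → [-1, 35]
step 8: apply [-5, +3] → [-6, 38]
step 9: apply [+3, +4] → [-3, 42]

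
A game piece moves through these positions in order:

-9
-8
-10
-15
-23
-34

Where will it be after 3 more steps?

First differences are +1, -2, -5, -8, -11; their common second difference is -3 (constant acceleration).
step 6: -34 − 14 → -48
step 7: -48 − 17 → -65
step 8: -65 − 20 → -85

-85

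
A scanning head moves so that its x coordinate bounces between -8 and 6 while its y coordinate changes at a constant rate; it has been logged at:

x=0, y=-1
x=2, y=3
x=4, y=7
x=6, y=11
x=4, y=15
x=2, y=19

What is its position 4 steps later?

x=-6, y=35

The x coordinate reflects between -8 and 6, moving 2 per step.
  step 6: 2 → 0
  step 7: 0 → -2
  step 8: -2 → -4
  step 9: -4 → -6
The y coordinate changes by +4 each step: at step 9 it is 35.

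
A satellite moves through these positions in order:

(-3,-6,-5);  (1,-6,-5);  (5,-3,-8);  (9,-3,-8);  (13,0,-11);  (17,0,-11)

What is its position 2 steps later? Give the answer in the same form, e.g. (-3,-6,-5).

(25,3,-14)

The moves between consecutive positions are (+4,+0,+0), (+4,+3,-3), (+4,+0,+0), (+4,+3,-3), (+4,+0,+0); they repeat the 2-cycle [(+4,+0,+0), (+4,+3,-3)].
step 6: apply (+4,+3,-3) → (21,3,-14)
step 7: apply (+4,+0,+0) → (25,3,-14)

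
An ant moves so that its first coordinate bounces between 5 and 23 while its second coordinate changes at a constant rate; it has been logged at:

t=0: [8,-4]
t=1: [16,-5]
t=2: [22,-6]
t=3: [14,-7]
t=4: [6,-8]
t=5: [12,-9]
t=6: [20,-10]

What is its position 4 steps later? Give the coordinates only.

[16,-14]

The first coordinate travels 8 per step and bounces off the walls at 5 and 23.
  step 7: 20 → 18
  step 8: 18 → 10
  step 9: 10 → 8
  step 10: 8 → 16
The second coordinate changes by -1 each step: at step 10 it is -14.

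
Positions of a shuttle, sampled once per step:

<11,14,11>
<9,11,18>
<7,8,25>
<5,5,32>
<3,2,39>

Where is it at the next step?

Constant displacement of <-2,-3,+7> per step.
step 5: <3,2,39> + <-2,-3,+7> → <1,-1,46>

<1,-1,46>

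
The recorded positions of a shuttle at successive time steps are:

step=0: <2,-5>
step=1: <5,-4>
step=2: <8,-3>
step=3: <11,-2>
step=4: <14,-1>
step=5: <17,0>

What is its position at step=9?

Constant displacement of <+3,+1> per step.
step 6: <17,0> + <+3,+1> → <20,1>
step 7: <20,1> + <+3,+1> → <23,2>
step 8: <23,2> + <+3,+1> → <26,3>
step 9: <26,3> + <+3,+1> → <29,4>

<29,4>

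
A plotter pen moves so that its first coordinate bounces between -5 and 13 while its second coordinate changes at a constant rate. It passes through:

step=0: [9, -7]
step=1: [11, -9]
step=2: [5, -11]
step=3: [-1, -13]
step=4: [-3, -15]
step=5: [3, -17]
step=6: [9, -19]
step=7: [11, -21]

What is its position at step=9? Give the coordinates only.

[-1, -25]

The first coordinate travels 6 per step and bounces off the walls at -5 and 13.
  step 8: 11 → 5
  step 9: 5 → -1
The second coordinate changes by -2 each step: at step 9 it is -25.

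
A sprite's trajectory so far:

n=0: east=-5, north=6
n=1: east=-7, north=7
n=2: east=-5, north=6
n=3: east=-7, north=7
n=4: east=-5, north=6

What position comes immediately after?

Step-to-step displacements: (-2,+1), (+2,-1), (-2,+1), (+2,-1); each is -1× the previous.
step 5: east=-5, north=6 + (-2,+1) → east=-7, north=7

east=-7, north=7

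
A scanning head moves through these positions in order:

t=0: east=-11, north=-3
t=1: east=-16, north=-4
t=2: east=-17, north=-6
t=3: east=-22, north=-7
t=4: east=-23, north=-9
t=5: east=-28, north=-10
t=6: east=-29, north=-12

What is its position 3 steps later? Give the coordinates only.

Step-to-step displacements: (-5, -1), (-1, -2), (-5, -1), (-1, -2), (-5, -1), (-1, -2) — a repeating cycle of length 2.
step 7: apply (-5, -1) → east=-34, north=-13
step 8: apply (-1, -2) → east=-35, north=-15
step 9: apply (-5, -1) → east=-40, north=-16

east=-40, north=-16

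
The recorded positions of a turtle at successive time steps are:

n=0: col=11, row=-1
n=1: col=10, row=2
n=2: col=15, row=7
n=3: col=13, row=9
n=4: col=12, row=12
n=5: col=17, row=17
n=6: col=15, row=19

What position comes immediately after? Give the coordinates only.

Differencing gives (-1, +3), (+5, +5), (-2, +2), (-1, +3), (+5, +5), (-2, +2). This is the pattern (-1, +3), (+5, +5), (-2, +2) repeated.
step 7: apply (-1, +3) → col=14, row=22

col=14, row=22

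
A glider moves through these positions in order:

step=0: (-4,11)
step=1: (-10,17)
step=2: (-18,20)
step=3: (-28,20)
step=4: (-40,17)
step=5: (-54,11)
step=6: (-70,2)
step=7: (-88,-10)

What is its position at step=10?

Successive displacements: (-6,+6), (-8,+3), (-10,+0), (-12,-3), (-14,-6), (-16,-9), (-18,-12) — each changes by (-2,-3).
step 8: (-88,-10) + (-20,-15) → (-108,-25)
step 9: (-108,-25) + (-22,-18) → (-130,-43)
step 10: (-130,-43) + (-24,-21) → (-154,-64)

(-154,-64)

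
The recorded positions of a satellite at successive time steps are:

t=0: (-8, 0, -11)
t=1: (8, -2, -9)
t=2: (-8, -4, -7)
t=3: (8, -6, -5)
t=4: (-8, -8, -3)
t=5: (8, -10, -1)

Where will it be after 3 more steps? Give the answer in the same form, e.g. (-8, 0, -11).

The first coordinate repeats the cycle [-8, 8] with period 2; step 8 mod 2 = 0, giving -8.
The second coordinate changes by -2 each step, so at step 8 it is 0 + 8·(-2) = -16.
The third coordinate changes by +2 each step, so at step 8 it is -11 + 8·(2) = 5.

(-8, -16, 5)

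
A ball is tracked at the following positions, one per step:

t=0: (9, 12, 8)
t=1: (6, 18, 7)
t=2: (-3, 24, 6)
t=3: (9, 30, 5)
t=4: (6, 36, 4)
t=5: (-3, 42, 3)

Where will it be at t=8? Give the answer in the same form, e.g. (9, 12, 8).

The first coordinate repeats the cycle [9, 6, -3] with period 3; step 8 mod 3 = 2, giving -3.
The second coordinate changes by +6 each step, so at step 8 it is 12 + 8·(6) = 60.
The third coordinate changes by -1 each step, so at step 8 it is 8 + 8·(-1) = 0.

(-3, 60, 0)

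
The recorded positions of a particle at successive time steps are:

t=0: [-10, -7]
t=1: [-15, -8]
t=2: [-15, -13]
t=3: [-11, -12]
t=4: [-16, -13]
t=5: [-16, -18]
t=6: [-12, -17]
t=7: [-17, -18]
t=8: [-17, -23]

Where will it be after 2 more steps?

Differencing gives [-5, -1], [+0, -5], [+4, +1], [-5, -1], [+0, -5], [+4, +1], [-5, -1], [+0, -5]. This is the pattern [-5, -1], [+0, -5], [+4, +1] repeated.
step 9: apply [+4, +1] → [-13, -22]
step 10: apply [-5, -1] → [-18, -23]

[-18, -23]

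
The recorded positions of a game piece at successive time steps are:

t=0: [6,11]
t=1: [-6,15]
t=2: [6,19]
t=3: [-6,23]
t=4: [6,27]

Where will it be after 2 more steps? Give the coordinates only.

[6,35]

The first coordinate repeats the cycle [6, -6] with period 2; step 6 mod 2 = 0, giving 6.
The second coordinate changes by +4 each step, so at step 6 it is 11 + 6·(4) = 35.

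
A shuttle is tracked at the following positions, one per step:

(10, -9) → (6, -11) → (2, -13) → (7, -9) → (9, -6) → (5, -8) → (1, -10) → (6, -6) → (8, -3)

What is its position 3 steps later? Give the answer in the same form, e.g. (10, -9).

(5, -3)

Differencing gives (-4, -2), (-4, -2), (+5, +4), (+2, +3), (-4, -2), (-4, -2), (+5, +4), (+2, +3). This is the pattern (-4, -2), (-4, -2), (+5, +4), (+2, +3) repeated.
step 9: apply (-4, -2) → (4, -5)
step 10: apply (-4, -2) → (0, -7)
step 11: apply (+5, +4) → (5, -3)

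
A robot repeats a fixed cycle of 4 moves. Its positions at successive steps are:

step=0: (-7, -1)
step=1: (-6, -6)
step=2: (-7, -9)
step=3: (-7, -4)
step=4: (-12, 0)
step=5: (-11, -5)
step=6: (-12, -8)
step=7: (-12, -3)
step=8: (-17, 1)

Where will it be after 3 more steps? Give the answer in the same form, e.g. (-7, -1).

Differencing gives (+1, -5), (-1, -3), (+0, +5), (-5, +4), (+1, -5), (-1, -3), (+0, +5), (-5, +4). This is the pattern (+1, -5), (-1, -3), (+0, +5), (-5, +4) repeated.
step 9: apply (+1, -5) → (-16, -4)
step 10: apply (-1, -3) → (-17, -7)
step 11: apply (+0, +5) → (-17, -2)

(-17, -2)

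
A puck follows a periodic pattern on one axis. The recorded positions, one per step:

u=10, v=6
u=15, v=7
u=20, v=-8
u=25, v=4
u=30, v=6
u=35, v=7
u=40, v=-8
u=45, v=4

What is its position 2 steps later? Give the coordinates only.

u=55, v=7

U: linear, +5 per step → 55 at step 9.
V: cycles through 6, 7, -8, 4 every 4 steps. Step 9 lands at position 1 of the cycle → 7.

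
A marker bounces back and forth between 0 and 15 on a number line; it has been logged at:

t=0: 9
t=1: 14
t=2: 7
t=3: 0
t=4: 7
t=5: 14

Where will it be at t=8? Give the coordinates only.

5

The value reflects between 0 and 15, moving 7 per step.
  step 6: 14 → 9
  step 7: 9 → 2
  step 8: 2 → 5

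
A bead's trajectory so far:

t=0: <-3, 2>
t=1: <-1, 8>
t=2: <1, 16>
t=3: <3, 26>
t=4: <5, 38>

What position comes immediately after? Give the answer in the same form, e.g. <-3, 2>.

<7, 52>

First differences are <+2, +6>, <+2, +8>, <+2, +10>, <+2, +12>; their common second difference is <+0, +2> (constant acceleration).
step 5: <5, 38> + <+2, +14> → <7, 52>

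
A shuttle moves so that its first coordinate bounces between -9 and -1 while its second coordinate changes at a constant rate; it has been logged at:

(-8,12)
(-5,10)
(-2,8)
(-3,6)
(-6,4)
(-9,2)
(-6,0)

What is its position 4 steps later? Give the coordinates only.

The first coordinate reflects between -9 and -1, moving 3 per step.
  step 7: -6 → -3
  step 8: -3 → -2
  step 9: -2 → -5
  step 10: -5 → -8
The second coordinate changes by -2 each step: at step 10 it is -8.

(-8,-8)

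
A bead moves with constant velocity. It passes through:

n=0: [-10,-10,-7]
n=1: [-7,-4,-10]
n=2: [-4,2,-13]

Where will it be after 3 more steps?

[5,20,-22]

The position changes by [+3,+6,-3] every step.
step 3: [-4,2,-13] + [+3,+6,-3] → [-1,8,-16]
step 4: [-1,8,-16] + [+3,+6,-3] → [2,14,-19]
step 5: [2,14,-19] + [+3,+6,-3] → [5,20,-22]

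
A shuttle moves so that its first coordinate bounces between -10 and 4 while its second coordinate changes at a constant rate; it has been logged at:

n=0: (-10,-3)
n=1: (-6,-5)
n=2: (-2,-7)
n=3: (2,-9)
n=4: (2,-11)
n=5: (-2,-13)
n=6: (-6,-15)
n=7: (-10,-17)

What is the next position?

(-6,-19)

The first coordinate travels 4 per step and bounces off the walls at -10 and 4.
  step 8: -10 → -6
The second coordinate changes by -2 each step: at step 8 it is -19.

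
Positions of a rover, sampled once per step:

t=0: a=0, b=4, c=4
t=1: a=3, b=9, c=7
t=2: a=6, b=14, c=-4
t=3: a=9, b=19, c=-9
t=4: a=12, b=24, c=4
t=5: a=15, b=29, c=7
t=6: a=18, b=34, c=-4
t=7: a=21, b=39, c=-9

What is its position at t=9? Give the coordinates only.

A: linear, +3 per step → 27 at step 9.
B: linear, +5 per step → 49 at step 9.
C: cycles through 4, 7, -4, -9 every 4 steps. Step 9 lands at position 1 of the cycle → 7.

a=27, b=49, c=7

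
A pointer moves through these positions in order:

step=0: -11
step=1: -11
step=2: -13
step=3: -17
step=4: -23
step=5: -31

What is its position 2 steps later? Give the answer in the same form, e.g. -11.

First differences are +0, -2, -4, -6, -8; their common second difference is -2 (constant acceleration).
step 6: -31 − 10 → -41
step 7: -41 − 12 → -53

-53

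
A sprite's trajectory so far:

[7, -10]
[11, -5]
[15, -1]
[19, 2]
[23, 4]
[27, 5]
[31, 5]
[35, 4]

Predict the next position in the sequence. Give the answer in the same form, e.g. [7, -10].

First differences are [+4, +5], [+4, +4], [+4, +3], [+4, +2], [+4, +1], [+4, +0], [+4, -1]; their common second difference is [+0, -1] (constant acceleration).
step 8: [35, 4] + [+4, -2] → [39, 2]

[39, 2]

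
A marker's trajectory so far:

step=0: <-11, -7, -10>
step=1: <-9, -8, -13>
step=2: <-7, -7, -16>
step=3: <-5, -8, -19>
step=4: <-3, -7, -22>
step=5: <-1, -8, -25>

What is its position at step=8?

<5, -7, -34>

The first coordinate changes by +2 each step, so at step 8 it is -11 + 8·(2) = 5.
The second coordinate repeats the cycle [-7, -8] with period 2; step 8 mod 2 = 0, giving -7.
The third coordinate changes by -3 each step, so at step 8 it is -10 + 8·(-3) = -34.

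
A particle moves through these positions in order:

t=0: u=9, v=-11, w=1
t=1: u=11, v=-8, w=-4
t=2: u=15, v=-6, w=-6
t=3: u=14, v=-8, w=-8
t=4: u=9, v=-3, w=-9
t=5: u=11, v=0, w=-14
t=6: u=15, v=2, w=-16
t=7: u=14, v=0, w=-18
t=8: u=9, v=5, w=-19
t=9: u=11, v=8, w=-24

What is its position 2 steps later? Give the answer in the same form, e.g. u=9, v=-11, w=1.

Step-to-step displacements: (+2, +3, -5), (+4, +2, -2), (-1, -2, -2), (-5, +5, -1), (+2, +3, -5), (+4, +2, -2), (-1, -2, -2), (-5, +5, -1), (+2, +3, -5) — a repeating cycle of length 4.
step 10: apply (+4, +2, -2) → u=15, v=10, w=-26
step 11: apply (-1, -2, -2) → u=14, v=8, w=-28

u=14, v=8, w=-28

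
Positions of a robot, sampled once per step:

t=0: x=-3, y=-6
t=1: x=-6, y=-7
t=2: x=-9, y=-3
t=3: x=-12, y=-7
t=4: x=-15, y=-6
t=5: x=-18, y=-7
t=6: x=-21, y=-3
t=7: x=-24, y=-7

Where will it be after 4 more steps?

X: linear, -3 per step → -36 at step 11.
Y: cycles through -6, -7, -3, -7 every 4 steps. Step 11 lands at position 3 of the cycle → -7.

x=-36, y=-7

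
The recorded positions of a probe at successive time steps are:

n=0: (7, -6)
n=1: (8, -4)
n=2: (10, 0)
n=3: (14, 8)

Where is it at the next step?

Step-to-step displacements: (+1, +2), (+2, +4), (+4, +8); each is 2× the previous.
step 4: (14, 8) + (+8, +16) → (22, 24)

(22, 24)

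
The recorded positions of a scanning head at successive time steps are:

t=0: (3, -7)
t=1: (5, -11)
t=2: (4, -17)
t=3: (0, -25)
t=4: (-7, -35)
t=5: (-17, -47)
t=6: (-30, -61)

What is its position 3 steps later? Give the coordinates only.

Taking differences between consecutive positions: (+2, -4), (-1, -6), (-4, -8), (-7, -10), (-10, -12), (-13, -14). These grow by (-3, -2) each step.
step 7: (-30, -61) + (-16, -16) → (-46, -77)
step 8: (-46, -77) + (-19, -18) → (-65, -95)
step 9: (-65, -95) + (-22, -20) → (-87, -115)

(-87, -115)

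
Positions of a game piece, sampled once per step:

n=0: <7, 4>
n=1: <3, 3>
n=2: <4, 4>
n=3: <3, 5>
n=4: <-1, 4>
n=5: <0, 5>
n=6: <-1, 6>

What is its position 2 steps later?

The moves between consecutive positions are <-4, -1>, <+1, +1>, <-1, +1>, <-4, -1>, <+1, +1>, <-1, +1>; they repeat the 3-cycle [<-4, -1>, <+1, +1>, <-1, +1>].
step 7: apply <-4, -1> → <-5, 5>
step 8: apply <+1, +1> → <-4, 6>

<-4, 6>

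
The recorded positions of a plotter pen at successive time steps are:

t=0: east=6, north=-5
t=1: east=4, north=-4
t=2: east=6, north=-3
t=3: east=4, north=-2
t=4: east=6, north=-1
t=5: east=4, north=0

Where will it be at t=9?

The east coordinate repeats the cycle [6, 4] with period 2; step 9 mod 2 = 1, giving 4.
The north coordinate changes by +1 each step, so at step 9 it is -5 + 9·(1) = 4.

east=4, north=4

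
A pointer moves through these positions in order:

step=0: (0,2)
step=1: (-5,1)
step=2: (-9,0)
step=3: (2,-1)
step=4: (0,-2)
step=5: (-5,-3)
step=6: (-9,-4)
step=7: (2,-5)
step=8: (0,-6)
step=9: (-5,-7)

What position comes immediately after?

The first coordinate repeats the cycle [0, -5, -9, 2] with period 4; step 10 mod 4 = 2, giving -9.
The second coordinate changes by -1 each step, so at step 10 it is 2 + 10·(-1) = -8.

(-9,-8)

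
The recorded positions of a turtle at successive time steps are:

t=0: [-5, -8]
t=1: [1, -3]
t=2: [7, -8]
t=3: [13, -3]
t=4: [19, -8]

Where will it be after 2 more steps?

The first coordinate changes by +6 each step, so at step 6 it is -5 + 6·(6) = 31.
The second coordinate repeats the cycle [-8, -3] with period 2; step 6 mod 2 = 0, giving -8.

[31, -8]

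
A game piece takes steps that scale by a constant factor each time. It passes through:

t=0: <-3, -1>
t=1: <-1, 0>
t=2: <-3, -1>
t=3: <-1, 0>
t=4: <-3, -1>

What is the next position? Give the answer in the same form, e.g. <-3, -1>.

<-1, 0>

Consecutive displacements <+2, +1>, <-2, -1>, <+2, +1>, <-2, -1> scale by a factor of -1 each step.
step 5: <-3, -1> + <+2, +1> → <-1, 0>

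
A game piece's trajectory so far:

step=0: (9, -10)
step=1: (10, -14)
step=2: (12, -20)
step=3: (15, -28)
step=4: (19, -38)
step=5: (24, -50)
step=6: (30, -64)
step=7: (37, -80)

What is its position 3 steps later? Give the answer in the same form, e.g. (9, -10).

(64, -140)

First differences are (+1, -4), (+2, -6), (+3, -8), (+4, -10), (+5, -12), (+6, -14), (+7, -16); their common second difference is (+1, -2) (constant acceleration).
step 8: (37, -80) + (+8, -18) → (45, -98)
step 9: (45, -98) + (+9, -20) → (54, -118)
step 10: (54, -118) + (+10, -22) → (64, -140)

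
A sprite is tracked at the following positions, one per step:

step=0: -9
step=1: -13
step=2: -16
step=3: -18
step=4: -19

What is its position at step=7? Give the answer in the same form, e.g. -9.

Successive displacements: -4, -3, -2, -1 — each changes by +1.
step 5: -19 + 0 → -19
step 6: -19 + 1 → -18
step 7: -18 + 2 → -16

-16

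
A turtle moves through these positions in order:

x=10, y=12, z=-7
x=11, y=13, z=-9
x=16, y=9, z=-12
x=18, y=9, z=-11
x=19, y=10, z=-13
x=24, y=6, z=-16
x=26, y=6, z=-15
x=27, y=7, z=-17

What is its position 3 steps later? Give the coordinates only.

x=35, y=4, z=-21

The moves between consecutive positions are (+1, +1, -2), (+5, -4, -3), (+2, +0, +1), (+1, +1, -2), (+5, -4, -3), (+2, +0, +1), (+1, +1, -2); they repeat the 3-cycle [(+1, +1, -2), (+5, -4, -3), (+2, +0, +1)].
step 8: apply (+5, -4, -3) → x=32, y=3, z=-20
step 9: apply (+2, +0, +1) → x=34, y=3, z=-19
step 10: apply (+1, +1, -2) → x=35, y=4, z=-21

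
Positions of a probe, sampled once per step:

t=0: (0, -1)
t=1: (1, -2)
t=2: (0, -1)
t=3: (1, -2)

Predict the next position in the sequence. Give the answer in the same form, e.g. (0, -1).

Step-to-step displacements: (+1, -1), (-1, +1), (+1, -1); each is -1× the previous.
step 4: (1, -2) + (-1, +1) → (0, -1)

(0, -1)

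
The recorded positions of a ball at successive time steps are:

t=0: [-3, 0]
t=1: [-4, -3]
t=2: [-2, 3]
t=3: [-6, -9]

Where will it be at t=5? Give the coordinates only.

Consecutive displacements [-1, -3], [+2, +6], [-4, -12] scale by a factor of -2 each step.
step 4: [-6, -9] + [+8, +24] → [2, 15]
step 5: [2, 15] + [-16, -48] → [-14, -33]

[-14, -33]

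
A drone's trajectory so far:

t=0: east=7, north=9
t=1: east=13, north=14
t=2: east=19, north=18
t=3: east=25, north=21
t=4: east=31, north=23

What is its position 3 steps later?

east=49, north=23

Successive displacements: (+6,+5), (+6,+4), (+6,+3), (+6,+2) — each changes by (+0,-1).
step 5: east=31, north=23 + (+6,+1) → east=37, north=24
step 6: east=37, north=24 + (+6,+0) → east=43, north=24
step 7: east=43, north=24 + (+6,-1) → east=49, north=23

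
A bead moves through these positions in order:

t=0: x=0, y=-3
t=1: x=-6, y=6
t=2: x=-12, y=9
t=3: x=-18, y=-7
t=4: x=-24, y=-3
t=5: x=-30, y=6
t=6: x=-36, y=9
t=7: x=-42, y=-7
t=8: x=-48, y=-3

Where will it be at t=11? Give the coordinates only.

x=-66, y=-7

X: linear, -6 per step → -66 at step 11.
Y: cycles through -3, 6, 9, -7 every 4 steps. Step 11 lands at position 3 of the cycle → -7.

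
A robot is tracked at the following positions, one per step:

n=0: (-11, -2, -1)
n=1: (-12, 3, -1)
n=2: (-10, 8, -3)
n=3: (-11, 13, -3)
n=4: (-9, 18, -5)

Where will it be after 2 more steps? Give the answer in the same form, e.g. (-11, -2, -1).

(-8, 28, -7)

Step-to-step displacements: (-1, +5, +0), (+2, +5, -2), (-1, +5, +0), (+2, +5, -2) — a repeating cycle of length 2.
step 5: apply (-1, +5, +0) → (-10, 23, -5)
step 6: apply (+2, +5, -2) → (-8, 28, -7)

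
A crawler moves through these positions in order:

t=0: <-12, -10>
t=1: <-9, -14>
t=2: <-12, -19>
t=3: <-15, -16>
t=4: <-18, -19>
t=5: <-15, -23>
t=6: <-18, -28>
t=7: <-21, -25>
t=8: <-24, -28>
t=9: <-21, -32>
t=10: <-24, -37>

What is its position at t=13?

<-27, -41>

Step-to-step displacements: <+3, -4>, <-3, -5>, <-3, +3>, <-3, -3>, <+3, -4>, <-3, -5>, <-3, +3>, <-3, -3>, <+3, -4>, <-3, -5> — a repeating cycle of length 4.
step 11: apply <-3, +3> → <-27, -34>
step 12: apply <-3, -3> → <-30, -37>
step 13: apply <+3, -4> → <-27, -41>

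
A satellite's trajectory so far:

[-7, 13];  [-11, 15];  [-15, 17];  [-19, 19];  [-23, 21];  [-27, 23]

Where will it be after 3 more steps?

[-39, 29]

The position changes by [-4, +2] every step.
step 6: [-27, 23] + [-4, +2] → [-31, 25]
step 7: [-31, 25] + [-4, +2] → [-35, 27]
step 8: [-35, 27] + [-4, +2] → [-39, 29]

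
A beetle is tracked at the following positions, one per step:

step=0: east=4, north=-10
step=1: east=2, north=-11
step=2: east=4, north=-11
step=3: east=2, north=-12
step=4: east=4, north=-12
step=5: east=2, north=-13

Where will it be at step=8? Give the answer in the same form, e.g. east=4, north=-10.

east=4, north=-14

The moves between consecutive positions are (-2, -1), (+2, +0), (-2, -1), (+2, +0), (-2, -1); they repeat the 2-cycle [(-2, -1), (+2, +0)].
step 6: apply (+2, +0) → east=4, north=-13
step 7: apply (-2, -1) → east=2, north=-14
step 8: apply (+2, +0) → east=4, north=-14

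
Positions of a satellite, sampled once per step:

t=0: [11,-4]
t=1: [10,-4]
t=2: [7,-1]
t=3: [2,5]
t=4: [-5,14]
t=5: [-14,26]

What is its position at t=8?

Successive displacements: [-1,+0], [-3,+3], [-5,+6], [-7,+9], [-9,+12] — each changes by [-2,+3].
step 6: [-14,26] + [-11,+15] → [-25,41]
step 7: [-25,41] + [-13,+18] → [-38,59]
step 8: [-38,59] + [-15,+21] → [-53,80]

[-53,80]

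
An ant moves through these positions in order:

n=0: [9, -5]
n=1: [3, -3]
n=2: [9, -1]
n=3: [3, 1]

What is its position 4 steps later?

First: cycles through 9, 3 every 2 steps. Step 7 lands at position 1 of the cycle → 3.
Second: linear, +2 per step → 9 at step 7.

[3, 9]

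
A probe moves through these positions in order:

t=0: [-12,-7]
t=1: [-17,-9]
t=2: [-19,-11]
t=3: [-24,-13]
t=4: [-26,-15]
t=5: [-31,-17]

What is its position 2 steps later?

Differencing gives [-5,-2], [-2,-2], [-5,-2], [-2,-2], [-5,-2]. This is the pattern [-5,-2], [-2,-2] repeated.
step 6: apply [-2,-2] → [-33,-19]
step 7: apply [-5,-2] → [-38,-21]

[-38,-21]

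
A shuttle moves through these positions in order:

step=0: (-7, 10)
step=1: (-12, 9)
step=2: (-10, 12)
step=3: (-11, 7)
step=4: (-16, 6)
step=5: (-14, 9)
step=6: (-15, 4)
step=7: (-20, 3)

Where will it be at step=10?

(-24, 0)

Differencing gives (-5, -1), (+2, +3), (-1, -5), (-5, -1), (+2, +3), (-1, -5), (-5, -1). This is the pattern (-5, -1), (+2, +3), (-1, -5) repeated.
step 8: apply (+2, +3) → (-18, 6)
step 9: apply (-1, -5) → (-19, 1)
step 10: apply (-5, -1) → (-24, 0)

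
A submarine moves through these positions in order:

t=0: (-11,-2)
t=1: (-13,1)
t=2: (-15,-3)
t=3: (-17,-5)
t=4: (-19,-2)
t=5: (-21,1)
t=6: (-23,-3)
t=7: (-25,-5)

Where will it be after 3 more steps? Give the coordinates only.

The first coordinate changes by -2 each step, so at step 10 it is -11 + 10·(-2) = -31.
The second coordinate repeats the cycle [-2, 1, -3, -5] with period 4; step 10 mod 4 = 2, giving -3.

(-31,-3)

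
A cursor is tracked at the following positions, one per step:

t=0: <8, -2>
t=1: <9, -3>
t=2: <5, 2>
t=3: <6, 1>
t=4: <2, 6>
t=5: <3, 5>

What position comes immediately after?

Step-to-step displacements: <+1, -1>, <-4, +5>, <+1, -1>, <-4, +5>, <+1, -1> — a repeating cycle of length 2.
step 6: apply <-4, +5> → <-1, 10>

<-1, 10>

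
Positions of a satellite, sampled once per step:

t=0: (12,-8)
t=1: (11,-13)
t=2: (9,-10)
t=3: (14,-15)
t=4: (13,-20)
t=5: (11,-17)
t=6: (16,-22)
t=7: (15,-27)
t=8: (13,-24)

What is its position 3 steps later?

The moves between consecutive positions are (-1,-5), (-2,+3), (+5,-5), (-1,-5), (-2,+3), (+5,-5), (-1,-5), (-2,+3); they repeat the 3-cycle [(-1,-5), (-2,+3), (+5,-5)].
step 9: apply (+5,-5) → (18,-29)
step 10: apply (-1,-5) → (17,-34)
step 11: apply (-2,+3) → (15,-31)

(15,-31)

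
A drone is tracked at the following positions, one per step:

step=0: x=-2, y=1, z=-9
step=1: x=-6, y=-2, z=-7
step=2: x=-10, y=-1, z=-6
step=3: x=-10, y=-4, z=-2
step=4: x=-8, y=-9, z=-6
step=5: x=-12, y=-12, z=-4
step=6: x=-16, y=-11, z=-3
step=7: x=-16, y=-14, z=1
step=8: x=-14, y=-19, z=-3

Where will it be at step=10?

x=-22, y=-21, z=0

Differencing gives (-4,-3,+2), (-4,+1,+1), (+0,-3,+4), (+2,-5,-4), (-4,-3,+2), (-4,+1,+1), (+0,-3,+4), (+2,-5,-4). This is the pattern (-4,-3,+2), (-4,+1,+1), (+0,-3,+4), (+2,-5,-4) repeated.
step 9: apply (-4,-3,+2) → x=-18, y=-22, z=-1
step 10: apply (-4,+1,+1) → x=-22, y=-21, z=0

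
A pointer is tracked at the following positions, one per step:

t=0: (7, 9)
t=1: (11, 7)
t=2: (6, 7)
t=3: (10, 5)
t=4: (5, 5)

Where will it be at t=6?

(4, 3)

The moves between consecutive positions are (+4, -2), (-5, +0), (+4, -2), (-5, +0); they repeat the 2-cycle [(+4, -2), (-5, +0)].
step 5: apply (+4, -2) → (9, 3)
step 6: apply (-5, +0) → (4, 3)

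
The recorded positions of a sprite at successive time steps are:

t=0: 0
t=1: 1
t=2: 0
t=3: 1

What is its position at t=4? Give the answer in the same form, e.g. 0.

0

The jumps are +1, -1, +1 — a geometric progression with ratio -1.
step 4: 1 − 1 → 0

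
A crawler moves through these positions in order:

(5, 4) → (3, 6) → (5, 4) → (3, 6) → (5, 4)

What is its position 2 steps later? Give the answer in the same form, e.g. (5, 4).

Consecutive displacements (-2, +2), (+2, -2), (-2, +2), (+2, -2) scale by a factor of -1 each step.
step 5: (5, 4) + (-2, +2) → (3, 6)
step 6: (3, 6) + (+2, -2) → (5, 4)

(5, 4)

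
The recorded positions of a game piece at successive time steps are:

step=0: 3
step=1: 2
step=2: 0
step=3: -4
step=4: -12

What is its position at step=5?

-28

Consecutive displacements -1, -2, -4, -8 scale by a factor of 2 each step.
step 5: -12 − 16 → -28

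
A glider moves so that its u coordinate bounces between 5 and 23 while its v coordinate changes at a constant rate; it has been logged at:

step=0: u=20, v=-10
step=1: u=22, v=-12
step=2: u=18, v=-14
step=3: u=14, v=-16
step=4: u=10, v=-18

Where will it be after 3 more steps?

u=12, v=-24

The u coordinate travels 4 per step and bounces off the walls at 5 and 23.
  step 5: 10 → 6
  step 6: 6 → 8
  step 7: 8 → 12
The v coordinate changes by -2 each step: at step 7 it is -24.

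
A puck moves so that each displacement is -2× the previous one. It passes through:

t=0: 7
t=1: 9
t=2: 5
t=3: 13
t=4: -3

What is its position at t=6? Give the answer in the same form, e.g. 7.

Consecutive displacements +2, -4, +8, -16 scale by a factor of -2 each step.
step 5: -3 + 32 → 29
step 6: 29 − 64 → -35

-35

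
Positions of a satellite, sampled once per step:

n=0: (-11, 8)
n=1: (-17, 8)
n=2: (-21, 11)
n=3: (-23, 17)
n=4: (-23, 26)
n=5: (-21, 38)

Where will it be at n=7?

Taking differences between consecutive positions: (-6, +0), (-4, +3), (-2, +6), (+0, +9), (+2, +12). These grow by (+2, +3) each step.
step 6: (-21, 38) + (+4, +15) → (-17, 53)
step 7: (-17, 53) + (+6, +18) → (-11, 71)

(-11, 71)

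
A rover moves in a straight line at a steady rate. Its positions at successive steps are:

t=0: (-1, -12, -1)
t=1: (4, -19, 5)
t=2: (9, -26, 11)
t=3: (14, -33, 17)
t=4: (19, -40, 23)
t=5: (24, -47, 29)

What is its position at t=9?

The position changes by (+5, -7, +6) every step.
step 6: (24, -47, 29) + (+5, -7, +6) → (29, -54, 35)
step 7: (29, -54, 35) + (+5, -7, +6) → (34, -61, 41)
step 8: (34, -61, 41) + (+5, -7, +6) → (39, -68, 47)
step 9: (39, -68, 47) + (+5, -7, +6) → (44, -75, 53)

(44, -75, 53)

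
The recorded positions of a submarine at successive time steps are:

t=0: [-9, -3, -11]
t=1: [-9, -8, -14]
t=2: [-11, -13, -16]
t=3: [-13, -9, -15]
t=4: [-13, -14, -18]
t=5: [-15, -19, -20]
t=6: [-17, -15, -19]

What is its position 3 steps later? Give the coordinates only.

The moves between consecutive positions are [+0, -5, -3], [-2, -5, -2], [-2, +4, +1], [+0, -5, -3], [-2, -5, -2], [-2, +4, +1]; they repeat the 3-cycle [[+0, -5, -3], [-2, -5, -2], [-2, +4, +1]].
step 7: apply [+0, -5, -3] → [-17, -20, -22]
step 8: apply [-2, -5, -2] → [-19, -25, -24]
step 9: apply [-2, +4, +1] → [-21, -21, -23]

[-21, -21, -23]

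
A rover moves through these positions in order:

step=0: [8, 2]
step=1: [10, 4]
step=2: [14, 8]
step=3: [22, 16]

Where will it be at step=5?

Step-to-step displacements: [+2, +2], [+4, +4], [+8, +8]; each is 2× the previous.
step 4: [22, 16] + [+16, +16] → [38, 32]
step 5: [38, 32] + [+32, +32] → [70, 64]

[70, 64]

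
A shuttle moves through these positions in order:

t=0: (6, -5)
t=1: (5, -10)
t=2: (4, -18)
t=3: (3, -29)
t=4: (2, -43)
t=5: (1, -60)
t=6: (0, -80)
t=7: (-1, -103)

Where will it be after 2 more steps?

First differences are (-1, -5), (-1, -8), (-1, -11), (-1, -14), (-1, -17), (-1, -20), (-1, -23); their common second difference is (+0, -3) (constant acceleration).
step 8: (-1, -103) + (-1, -26) → (-2, -129)
step 9: (-2, -129) + (-1, -29) → (-3, -158)

(-3, -158)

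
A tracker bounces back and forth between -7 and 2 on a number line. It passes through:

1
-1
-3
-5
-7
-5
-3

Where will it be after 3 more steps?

The value reflects between -7 and 2, moving 2 per step.
  step 7: -3 → -1
  step 8: -1 → 1
  step 9: 1 → 1

1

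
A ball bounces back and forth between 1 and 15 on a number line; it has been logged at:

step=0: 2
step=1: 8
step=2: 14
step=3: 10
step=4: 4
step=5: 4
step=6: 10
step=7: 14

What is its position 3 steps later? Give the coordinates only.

The value travels 6 per step and bounces off the walls at 1 and 15.
  step 8: 14 → 8
  step 9: 8 → 2
  step 10: 2 → 6

6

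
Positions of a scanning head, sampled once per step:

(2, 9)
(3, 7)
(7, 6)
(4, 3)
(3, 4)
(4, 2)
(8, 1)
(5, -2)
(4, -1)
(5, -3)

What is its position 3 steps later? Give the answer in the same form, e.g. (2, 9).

Step-to-step displacements: (+1, -2), (+4, -1), (-3, -3), (-1, +1), (+1, -2), (+4, -1), (-3, -3), (-1, +1), (+1, -2) — a repeating cycle of length 4.
step 10: apply (+4, -1) → (9, -4)
step 11: apply (-3, -3) → (6, -7)
step 12: apply (-1, +1) → (5, -6)

(5, -6)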